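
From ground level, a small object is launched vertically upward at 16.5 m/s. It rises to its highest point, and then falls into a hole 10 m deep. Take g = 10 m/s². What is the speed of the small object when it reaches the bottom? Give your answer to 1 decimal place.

Phase 1 (rising): v₀ = 16.5 m/s, a = -10 m/s².
v = v₀ + at → t = (0 − 16.5) / -10 = 1.65 s
v² = v₀² + 2aΔx → Δx = (0² − 16.5²)/(2·-10) = 13.6 m

Phase 2 (falling): v₀ = 0 m/s, a = -10 m/s².
Falls 23.6 m from rest: t = √(2·23.6/10) = 2.17 s; v = g·t = 21.7 m/s.
Final speed = 21.7 m/s

21.7 m/s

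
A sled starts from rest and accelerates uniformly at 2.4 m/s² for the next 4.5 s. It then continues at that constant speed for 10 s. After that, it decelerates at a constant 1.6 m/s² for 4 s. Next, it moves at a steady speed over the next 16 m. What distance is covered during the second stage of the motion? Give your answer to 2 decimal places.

108.00 m

Phase 1 (accelerating): v₀ = 0 m/s, a = 2.4 m/s².
v = v₀ + at = 0 + (2.4)(4.5) = 10.8 m/s
Δx = v₀t + ½at² = 0·4.5 + 0.5·2.4·4.5² = 24.3 m

Phase 2 (constant speed): v₀ = 10.8 m/s, a = 0 m/s².
v = v₀ + at = 10.8 + (0)(10) = 10.8 m/s
Δx = v₀t + ½at² = 10.8·10 + 0.5·0·10² = 108 m
Distance in phase 2 = 108 m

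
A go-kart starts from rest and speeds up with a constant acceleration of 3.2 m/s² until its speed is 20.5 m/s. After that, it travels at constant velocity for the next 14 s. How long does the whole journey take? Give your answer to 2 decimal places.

Phase 1 (accelerating): v₀ = 0 m/s, a = 3.2 m/s².
v = v₀ + at → t = (20.5 − 0) / 3.2 = 6.41 s
v² = v₀² + 2aΔx → Δx = (20.5² − 0²)/(2·3.2) = 65.7 m

Phase 2 (constant speed): v₀ = 20.5 m/s, a = 0 m/s².
v = v₀ + at = 20.5 + (0)(14) = 20.5 m/s
Δx = v₀t + ½at² = 20.5·14 + 0.5·0·14² = 287 m
Total time = 6.41 + 14.0 = 20.4 s

20.41 s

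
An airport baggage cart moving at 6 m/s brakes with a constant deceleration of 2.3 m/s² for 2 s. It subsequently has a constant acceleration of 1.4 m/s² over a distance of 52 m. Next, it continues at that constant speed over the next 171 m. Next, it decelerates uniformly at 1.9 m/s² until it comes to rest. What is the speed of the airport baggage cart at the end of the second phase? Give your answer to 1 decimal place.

Phase 1 (decelerating): v₀ = 6.00 m/s, a = -2.3 m/s².
v = v₀ + at = 6.00 + (-2.3)(2) = 1.40 m/s
Δx = v₀t + ½at² = 6.00·2 + 0.5·-2.3·2² = 7.40 m

Phase 2 (accelerating): v₀ = 1.40 m/s, a = 1.4 m/s².
v² = v₀² + 2aΔx = 1.40² + 2·1.4·52 = 148 → v = 12.1 m/s
t = (v − v₀)/a = (12.1 − 1.40)/1.4 = 7.68 s
Speed at end of phase 2 = 12.1 m/s

12.1 m/s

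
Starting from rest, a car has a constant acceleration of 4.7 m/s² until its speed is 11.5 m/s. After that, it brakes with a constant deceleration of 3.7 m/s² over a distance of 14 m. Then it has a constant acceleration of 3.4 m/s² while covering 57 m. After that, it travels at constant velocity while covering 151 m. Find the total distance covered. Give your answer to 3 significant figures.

Phase 1 (accelerating): v₀ = 0 m/s, a = 4.7 m/s².
v = v₀ + at → t = (11.5 − 0) / 4.7 = 2.45 s
v² = v₀² + 2aΔx → Δx = (11.5² − 0²)/(2·4.7) = 14.1 m

Phase 2 (decelerating): v₀ = 11.5 m/s, a = -3.7 m/s².
v² = v₀² + 2aΔx = 11.5² + 2·-3.7·14 = 28.6 → v = 5.35 m/s
t = (v − v₀)/a = (5.35 − 11.5)/-3.7 = 1.66 s

Phase 3 (accelerating): v₀ = 5.35 m/s, a = 3.4 m/s².
v² = v₀² + 2aΔx = 5.35² + 2·3.4·57 = 416 → v = 20.4 m/s
t = (v − v₀)/a = (20.4 − 5.35)/3.4 = 4.43 s

Phase 4 (constant speed): v₀ = 20.4 m/s, a = 0 m/s².
Constant speed: t = d/v = 151/20.4 = 7.40 s
Total distance = 14.1 + 14.0 + 57.0 + 151 = 236 m

236 m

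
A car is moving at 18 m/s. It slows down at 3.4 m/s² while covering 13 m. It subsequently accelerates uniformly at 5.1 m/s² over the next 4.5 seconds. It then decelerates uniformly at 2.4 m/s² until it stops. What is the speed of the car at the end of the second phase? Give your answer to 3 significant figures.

38.3 m/s

Phase 1 (decelerating): v₀ = 18.0 m/s, a = -3.4 m/s².
v² = v₀² + 2aΔx = 18.0² + 2·-3.4·13 = 236 → v = 15.3 m/s
t = (v − v₀)/a = (15.3 − 18.0)/-3.4 = 0.780 s

Phase 2 (accelerating): v₀ = 15.3 m/s, a = 5.1 m/s².
v = v₀ + at = 15.3 + (5.1)(4.5) = 38.3 m/s
Δx = v₀t + ½at² = 15.3·4.5 + 0.5·5.1·4.5² = 121 m
Speed at end of phase 2 = 38.3 m/s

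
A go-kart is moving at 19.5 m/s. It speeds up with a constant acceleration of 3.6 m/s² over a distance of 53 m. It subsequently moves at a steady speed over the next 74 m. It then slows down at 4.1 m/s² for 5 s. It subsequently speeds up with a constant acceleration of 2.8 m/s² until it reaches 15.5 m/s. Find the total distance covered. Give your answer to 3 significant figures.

Phase 1 (accelerating): v₀ = 19.5 m/s, a = 3.6 m/s².
v² = v₀² + 2aΔx = 19.5² + 2·3.6·53 = 762 → v = 27.6 m/s
t = (v − v₀)/a = (27.6 − 19.5)/3.6 = 2.25 s

Phase 2 (constant speed): v₀ = 27.6 m/s, a = 0 m/s².
Constant speed: t = d/v = 74/27.6 = 2.68 s

Phase 3 (decelerating): v₀ = 27.6 m/s, a = -4.1 m/s².
v = v₀ + at = 27.6 + (-4.1)(5) = 7.10 m/s
Δx = v₀t + ½at² = 27.6·5 + 0.5·-4.1·5² = 86.8 m

Phase 4 (accelerating): v₀ = 7.10 m/s, a = 2.8 m/s².
v = v₀ + at → t = (15.5 − 7.10) / 2.8 = 3.00 s
v² = v₀² + 2aΔx → Δx = (15.5² − 7.10²)/(2·2.8) = 33.9 m
Total distance = 53.0 + 74.0 + 86.8 + 33.9 = 248 m

248 m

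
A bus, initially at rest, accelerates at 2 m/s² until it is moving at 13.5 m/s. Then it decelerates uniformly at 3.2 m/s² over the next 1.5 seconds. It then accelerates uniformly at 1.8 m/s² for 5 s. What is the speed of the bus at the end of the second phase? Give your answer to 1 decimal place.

Phase 1 (accelerating): v₀ = 0 m/s, a = 2 m/s².
v = v₀ + at → t = (13.5 − 0) / 2 = 6.75 s
v² = v₀² + 2aΔx → Δx = (13.5² − 0²)/(2·2) = 45.6 m

Phase 2 (decelerating): v₀ = 13.5 m/s, a = -3.2 m/s².
v = v₀ + at = 13.5 + (-3.2)(1.5) = 8.70 m/s
Δx = v₀t + ½at² = 13.5·1.5 + 0.5·-3.2·1.5² = 16.6 m
Speed at end of phase 2 = 8.70 m/s

8.7 m/s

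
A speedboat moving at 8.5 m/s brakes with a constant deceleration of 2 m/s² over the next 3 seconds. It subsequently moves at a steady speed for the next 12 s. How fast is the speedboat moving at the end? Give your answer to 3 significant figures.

2.50 m/s

Phase 1 (decelerating): v₀ = 8.50 m/s, a = -2 m/s².
v = v₀ + at = 8.50 + (-2)(3) = 2.50 m/s
Δx = v₀t + ½at² = 8.50·3 + 0.5·-2·3² = 16.5 m

Phase 2 (constant speed): v₀ = 2.50 m/s, a = 0 m/s².
v = v₀ + at = 2.50 + (0)(12) = 2.50 m/s
Δx = v₀t + ½at² = 2.50·12 + 0.5·0·12² = 30.0 m
Final speed = 2.50 m/s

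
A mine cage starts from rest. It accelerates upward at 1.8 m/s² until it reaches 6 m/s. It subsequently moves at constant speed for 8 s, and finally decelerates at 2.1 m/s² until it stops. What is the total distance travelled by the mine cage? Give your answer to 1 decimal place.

66.6 m

Phase 1 (accelerating): v₀ = 0 m/s, a = 1.8 m/s².
v = v₀ + at → t = (6 − 0) / 1.8 = 3.33 s
v² = v₀² + 2aΔx → Δx = (6² − 0²)/(2·1.8) = 10.0 m

Phase 2 (constant speed): v₀ = 6.00 m/s, a = 0 m/s².
v = v₀ + at = 6.00 + (0)(8) = 6.00 m/s
Δx = v₀t + ½at² = 6.00·8 + 0.5·0·8² = 48.0 m

Phase 3 (decelerating): v₀ = 6.00 m/s, a = -2.1 m/s².
v = v₀ + at → t = (0 − 6.00) / -2.1 = 2.86 s
v² = v₀² + 2aΔx → Δx = (0² − 6.00²)/(2·-2.1) = 8.57 m
Total distance = 10.0 + 48.0 + 8.57 = 66.6 m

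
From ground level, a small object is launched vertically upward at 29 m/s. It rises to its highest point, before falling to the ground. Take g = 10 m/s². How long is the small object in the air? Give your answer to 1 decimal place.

5.8 s

Phase 1 (rising): v₀ = 29.0 m/s, a = -10 m/s².
v = v₀ + at → t = (0 − 29.0) / -10 = 2.90 s
v² = v₀² + 2aΔx → Δx = (0² − 29.0²)/(2·-10) = 42.0 m

Phase 2 (falling): v₀ = 0 m/s, a = -10 m/s².
Falls 42.0 m from rest: t = √(2·42.0/10) = 2.90 s; v = g·t = 29.0 m/s.
Total time = 2.90 + 2.90 = 5.80 s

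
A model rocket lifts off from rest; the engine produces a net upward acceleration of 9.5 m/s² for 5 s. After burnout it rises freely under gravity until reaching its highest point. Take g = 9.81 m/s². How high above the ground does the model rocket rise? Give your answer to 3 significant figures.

234 m

Phase 1 (powered ascent): v₀ = 0 m/s, a = 9.5 m/s².
v = v₀ + at = 0 + (9.5)(5) = 47.5 m/s
Δx = v₀t + ½at² = 0·5 + 0.5·9.5·5² = 119 m

Phase 2 (coasting upward): v₀ = 47.5 m/s, a = -9.81 m/s².
v = v₀ + at → t = (0 − 47.5) / -9.81 = 4.84 s
v² = v₀² + 2aΔx → Δx = (0² − 47.5²)/(2·-9.81) = 115 m
Maximum height = 119 + 115 = 234 m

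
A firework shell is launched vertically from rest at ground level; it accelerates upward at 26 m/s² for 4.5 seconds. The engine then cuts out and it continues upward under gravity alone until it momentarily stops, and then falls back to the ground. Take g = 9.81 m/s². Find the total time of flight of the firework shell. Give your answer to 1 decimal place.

30.4 s

Phase 1 (powered ascent): v₀ = 0 m/s, a = 26 m/s².
v = v₀ + at = 0 + (26)(4.5) = 117 m/s
Δx = v₀t + ½at² = 0·4.5 + 0.5·26·4.5² = 263 m

Phase 2 (coasting upward): v₀ = 117 m/s, a = -9.81 m/s².
v = v₀ + at → t = (0 − 117) / -9.81 = 11.9 s
v² = v₀² + 2aΔx → Δx = (0² − 117²)/(2·-9.81) = 698 m

Phase 3 (free fall): v₀ = 0 m/s, a = -9.81 m/s².
Falls 961 m from rest: t = √(2·961/9.81) = 14.0 s; v = g·t = 137 m/s.
Total time = 4.50 + 11.9 + 14.0 = 30.4 s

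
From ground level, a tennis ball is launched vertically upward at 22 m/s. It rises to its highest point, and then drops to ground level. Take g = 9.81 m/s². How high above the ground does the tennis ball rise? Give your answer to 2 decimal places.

24.67 m

Phase 1 (rising): v₀ = 22.0 m/s, a = -9.81 m/s².
v = v₀ + at → t = (0 − 22.0) / -9.81 = 2.24 s
v² = v₀² + 2aΔx → Δx = (0² − 22.0²)/(2·-9.81) = 24.7 m
Maximum height = 24.7 m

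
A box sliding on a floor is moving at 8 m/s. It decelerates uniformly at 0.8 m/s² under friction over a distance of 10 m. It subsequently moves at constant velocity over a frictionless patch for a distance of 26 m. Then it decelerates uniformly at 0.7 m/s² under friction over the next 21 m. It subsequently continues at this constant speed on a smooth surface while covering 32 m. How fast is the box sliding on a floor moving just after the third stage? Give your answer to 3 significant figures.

Phase 1 (decelerating): v₀ = 8.00 m/s, a = -0.8 m/s².
v² = v₀² + 2aΔx = 8.00² + 2·-0.8·10 = 48.0 → v = 6.93 m/s
t = (v − v₀)/a = (6.93 − 8.00)/-0.8 = 1.34 s

Phase 2 (constant speed): v₀ = 6.93 m/s, a = 0 m/s².
Constant speed: t = d/v = 26/6.93 = 3.75 s

Phase 3 (decelerating): v₀ = 6.93 m/s, a = -0.7 m/s².
v² = v₀² + 2aΔx = 6.93² + 2·-0.7·21 = 18.6 → v = 4.31 m/s
t = (v − v₀)/a = (4.31 − 6.93)/-0.7 = 3.74 s
Speed at end of phase 3 = 4.31 m/s

4.31 m/s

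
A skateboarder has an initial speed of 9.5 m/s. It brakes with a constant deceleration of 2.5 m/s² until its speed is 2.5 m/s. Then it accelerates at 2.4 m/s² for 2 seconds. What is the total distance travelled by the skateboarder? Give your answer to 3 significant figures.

Phase 1 (decelerating): v₀ = 9.50 m/s, a = -2.5 m/s².
v = v₀ + at → t = (2.5 − 9.50) / -2.5 = 2.80 s
v² = v₀² + 2aΔx → Δx = (2.5² − 9.50²)/(2·-2.5) = 16.8 m

Phase 2 (accelerating): v₀ = 2.50 m/s, a = 2.4 m/s².
v = v₀ + at = 2.50 + (2.4)(2) = 7.30 m/s
Δx = v₀t + ½at² = 2.50·2 + 0.5·2.4·2² = 9.80 m
Total distance = 16.8 + 9.80 = 26.6 m

26.6 m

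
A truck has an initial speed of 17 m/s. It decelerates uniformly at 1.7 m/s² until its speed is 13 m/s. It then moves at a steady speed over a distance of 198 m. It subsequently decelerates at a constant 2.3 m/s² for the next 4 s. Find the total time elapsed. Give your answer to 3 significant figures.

21.6 s

Phase 1 (decelerating): v₀ = 17.0 m/s, a = -1.7 m/s².
v = v₀ + at → t = (13 − 17.0) / -1.7 = 2.35 s
v² = v₀² + 2aΔx → Δx = (13² − 17.0²)/(2·-1.7) = 35.3 m

Phase 2 (constant speed): v₀ = 13.0 m/s, a = 0 m/s².
Constant speed: t = d/v = 198/13.0 = 15.2 s

Phase 3 (decelerating): v₀ = 13.0 m/s, a = -2.3 m/s².
v = v₀ + at = 13.0 + (-2.3)(4) = 3.80 m/s
Δx = v₀t + ½at² = 13.0·4 + 0.5·-2.3·4² = 33.6 m
Total time = 2.35 + 15.2 + 4.00 = 21.6 s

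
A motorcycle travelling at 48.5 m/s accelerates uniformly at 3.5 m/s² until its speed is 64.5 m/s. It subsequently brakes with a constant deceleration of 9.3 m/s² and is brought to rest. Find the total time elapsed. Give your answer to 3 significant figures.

11.5 s

Phase 1 (accelerating): v₀ = 48.5 m/s, a = 3.5 m/s².
v = v₀ + at → t = (64.5 − 48.5) / 3.5 = 4.57 s
v² = v₀² + 2aΔx → Δx = (64.5² − 48.5²)/(2·3.5) = 258 m

Phase 2 (decelerating): v₀ = 64.5 m/s, a = -9.3 m/s².
v = v₀ + at → t = (0 − 64.5) / -9.3 = 6.94 s
v² = v₀² + 2aΔx → Δx = (0² − 64.5²)/(2·-9.3) = 224 m
Total time = 4.57 + 6.94 = 11.5 s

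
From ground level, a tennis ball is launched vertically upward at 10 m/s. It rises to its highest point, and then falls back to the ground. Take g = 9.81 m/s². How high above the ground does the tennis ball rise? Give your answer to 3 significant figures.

Phase 1 (rising): v₀ = 10.0 m/s, a = -9.81 m/s².
v = v₀ + at → t = (0 − 10.0) / -9.81 = 1.02 s
v² = v₀² + 2aΔx → Δx = (0² − 10.0²)/(2·-9.81) = 5.10 m
Maximum height = 5.10 m

5.10 m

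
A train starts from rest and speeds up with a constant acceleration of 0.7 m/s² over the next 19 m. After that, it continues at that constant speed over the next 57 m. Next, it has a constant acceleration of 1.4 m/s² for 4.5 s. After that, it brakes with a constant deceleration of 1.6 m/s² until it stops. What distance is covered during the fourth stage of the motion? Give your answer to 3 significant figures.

41.0 m

Phase 1 (accelerating): v₀ = 0 m/s, a = 0.7 m/s².
v² = v₀² + 2aΔx = 0² + 2·0.7·19 = 26.6 → v = 5.16 m/s
t = (v − v₀)/a = (5.16 − 0)/0.7 = 7.37 s

Phase 2 (constant speed): v₀ = 5.16 m/s, a = 0 m/s².
Constant speed: t = d/v = 57/5.16 = 11.1 s

Phase 3 (accelerating): v₀ = 5.16 m/s, a = 1.4 m/s².
v = v₀ + at = 5.16 + (1.4)(4.5) = 11.5 m/s
Δx = v₀t + ½at² = 5.16·4.5 + 0.5·1.4·4.5² = 37.4 m

Phase 4 (decelerating): v₀ = 11.5 m/s, a = -1.6 m/s².
v = v₀ + at → t = (0 − 11.5) / -1.6 = 7.16 s
v² = v₀² + 2aΔx → Δx = (0² − 11.5²)/(2·-1.6) = 41.0 m
Distance in phase 4 = 41.0 m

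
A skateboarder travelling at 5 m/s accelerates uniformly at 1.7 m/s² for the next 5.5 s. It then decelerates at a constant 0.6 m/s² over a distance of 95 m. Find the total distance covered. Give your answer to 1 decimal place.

Phase 1 (accelerating): v₀ = 5.00 m/s, a = 1.7 m/s².
v = v₀ + at = 5.00 + (1.7)(5.5) = 14.3 m/s
Δx = v₀t + ½at² = 5.00·5.5 + 0.5·1.7·5.5² = 53.2 m

Phase 2 (decelerating): v₀ = 14.3 m/s, a = -0.6 m/s².
v² = v₀² + 2aΔx = 14.3² + 2·-0.6·95 = 91.9 → v = 9.59 m/s
t = (v − v₀)/a = (9.59 − 14.3)/-0.6 = 7.94 s
Total distance = 53.2 + 95.0 = 148 m

148.2 m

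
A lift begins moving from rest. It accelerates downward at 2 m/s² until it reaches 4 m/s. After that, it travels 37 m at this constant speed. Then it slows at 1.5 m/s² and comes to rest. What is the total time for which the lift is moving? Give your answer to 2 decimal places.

Phase 1 (accelerating): v₀ = 0 m/s, a = 2 m/s².
v = v₀ + at → t = (4 − 0) / 2 = 2.00 s
v² = v₀² + 2aΔx → Δx = (4² − 0²)/(2·2) = 4.00 m

Phase 2 (constant speed): v₀ = 4.00 m/s, a = 0 m/s².
Constant speed: t = d/v = 37/4.00 = 9.25 s

Phase 3 (decelerating): v₀ = 4.00 m/s, a = -1.5 m/s².
v = v₀ + at → t = (0 − 4.00) / -1.5 = 2.67 s
v² = v₀² + 2aΔx → Δx = (0² − 4.00²)/(2·-1.5) = 5.33 m
Total time = 2.00 + 9.25 + 2.67 = 13.9 s

13.92 s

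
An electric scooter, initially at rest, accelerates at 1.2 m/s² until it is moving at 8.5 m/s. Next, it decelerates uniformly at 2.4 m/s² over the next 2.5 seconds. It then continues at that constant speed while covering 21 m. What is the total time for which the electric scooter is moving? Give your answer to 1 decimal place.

18.0 s

Phase 1 (accelerating): v₀ = 0 m/s, a = 1.2 m/s².
v = v₀ + at → t = (8.5 − 0) / 1.2 = 7.08 s
v² = v₀² + 2aΔx → Δx = (8.5² − 0²)/(2·1.2) = 30.1 m

Phase 2 (decelerating): v₀ = 8.50 m/s, a = -2.4 m/s².
v = v₀ + at = 8.50 + (-2.4)(2.5) = 2.50 m/s
Δx = v₀t + ½at² = 8.50·2.5 + 0.5·-2.4·2.5² = 13.8 m

Phase 3 (constant speed): v₀ = 2.50 m/s, a = 0 m/s².
Constant speed: t = d/v = 21/2.50 = 8.40 s
Total time = 7.08 + 2.50 + 8.40 = 18.0 s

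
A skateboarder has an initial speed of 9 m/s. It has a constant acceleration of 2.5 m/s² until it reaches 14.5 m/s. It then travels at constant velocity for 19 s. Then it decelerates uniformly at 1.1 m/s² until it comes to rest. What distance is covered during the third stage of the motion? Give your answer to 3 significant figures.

95.6 m

Phase 1 (accelerating): v₀ = 9.00 m/s, a = 2.5 m/s².
v = v₀ + at → t = (14.5 − 9.00) / 2.5 = 2.20 s
v² = v₀² + 2aΔx → Δx = (14.5² − 9.00²)/(2·2.5) = 25.9 m

Phase 2 (constant speed): v₀ = 14.5 m/s, a = 0 m/s².
v = v₀ + at = 14.5 + (0)(19) = 14.5 m/s
Δx = v₀t + ½at² = 14.5·19 + 0.5·0·19² = 276 m

Phase 3 (decelerating): v₀ = 14.5 m/s, a = -1.1 m/s².
v = v₀ + at → t = (0 − 14.5) / -1.1 = 13.2 s
v² = v₀² + 2aΔx → Δx = (0² − 14.5²)/(2·-1.1) = 95.6 m
Distance in phase 3 = 95.6 m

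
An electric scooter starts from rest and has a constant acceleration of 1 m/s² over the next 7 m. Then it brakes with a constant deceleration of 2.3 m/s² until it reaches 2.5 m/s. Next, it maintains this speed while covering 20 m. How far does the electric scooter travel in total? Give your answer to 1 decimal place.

28.7 m

Phase 1 (accelerating): v₀ = 0 m/s, a = 1 m/s².
v² = v₀² + 2aΔx = 0² + 2·1·7 = 14.0 → v = 3.74 m/s
t = (v − v₀)/a = (3.74 − 0)/1 = 3.74 s

Phase 2 (decelerating): v₀ = 3.74 m/s, a = -2.3 m/s².
v = v₀ + at → t = (2.5 − 3.74) / -2.3 = 0.540 s
v² = v₀² + 2aΔx → Δx = (2.5² − 3.74²)/(2·-2.3) = 1.68 m

Phase 3 (constant speed): v₀ = 2.50 m/s, a = 0 m/s².
Constant speed: t = d/v = 20/2.50 = 8.00 s
Total distance = 7.00 + 1.68 + 20.0 = 28.7 m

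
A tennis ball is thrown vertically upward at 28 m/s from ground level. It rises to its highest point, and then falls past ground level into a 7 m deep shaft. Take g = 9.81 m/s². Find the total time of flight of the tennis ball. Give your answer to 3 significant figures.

5.95 s

Phase 1 (rising): v₀ = 28.0 m/s, a = -9.81 m/s².
v = v₀ + at → t = (0 − 28.0) / -9.81 = 2.85 s
v² = v₀² + 2aΔx → Δx = (0² − 28.0²)/(2·-9.81) = 40.0 m

Phase 2 (falling): v₀ = 0 m/s, a = -9.81 m/s².
Falls 47.0 m from rest: t = √(2·47.0/9.81) = 3.09 s; v = g·t = 30.4 m/s.
Total time = 2.85 + 3.09 = 5.95 s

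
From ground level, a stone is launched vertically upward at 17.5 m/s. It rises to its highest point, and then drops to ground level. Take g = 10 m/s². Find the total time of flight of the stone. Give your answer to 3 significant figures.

Phase 1 (rising): v₀ = 17.5 m/s, a = -10 m/s².
v = v₀ + at → t = (0 − 17.5) / -10 = 1.75 s
v² = v₀² + 2aΔx → Δx = (0² − 17.5²)/(2·-10) = 15.3 m

Phase 2 (falling): v₀ = 0 m/s, a = -10 m/s².
Falls 15.3 m from rest: t = √(2·15.3/10) = 1.75 s; v = g·t = 17.5 m/s.
Total time = 1.75 + 1.75 = 3.50 s

3.50 s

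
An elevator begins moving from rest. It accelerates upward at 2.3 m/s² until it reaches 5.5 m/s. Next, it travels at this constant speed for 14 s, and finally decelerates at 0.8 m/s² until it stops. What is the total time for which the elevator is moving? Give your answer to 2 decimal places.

Phase 1 (accelerating): v₀ = 0 m/s, a = 2.3 m/s².
v = v₀ + at → t = (5.5 − 0) / 2.3 = 2.39 s
v² = v₀² + 2aΔx → Δx = (5.5² − 0²)/(2·2.3) = 6.58 m

Phase 2 (constant speed): v₀ = 5.50 m/s, a = 0 m/s².
v = v₀ + at = 5.50 + (0)(14) = 5.50 m/s
Δx = v₀t + ½at² = 5.50·14 + 0.5·0·14² = 77.0 m

Phase 3 (decelerating): v₀ = 5.50 m/s, a = -0.8 m/s².
v = v₀ + at → t = (0 − 5.50) / -0.8 = 6.88 s
v² = v₀² + 2aΔx → Δx = (0² − 5.50²)/(2·-0.8) = 18.9 m
Total time = 2.39 + 14.0 + 6.88 = 23.3 s

23.27 s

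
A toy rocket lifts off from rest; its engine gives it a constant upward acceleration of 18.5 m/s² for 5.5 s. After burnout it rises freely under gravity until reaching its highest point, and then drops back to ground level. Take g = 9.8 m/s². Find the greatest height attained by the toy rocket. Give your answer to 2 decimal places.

808.03 m

Phase 1 (powered ascent): v₀ = 0 m/s, a = 18.5 m/s².
v = v₀ + at = 0 + (18.5)(5.5) = 102 m/s
Δx = v₀t + ½at² = 0·5.5 + 0.5·18.5·5.5² = 280 m

Phase 2 (coasting upward): v₀ = 102 m/s, a = -9.8 m/s².
v = v₀ + at → t = (0 − 102) / -9.8 = 10.4 s
v² = v₀² + 2aΔx → Δx = (0² − 102²)/(2·-9.8) = 528 m
Maximum height = 280 + 528 = 808 m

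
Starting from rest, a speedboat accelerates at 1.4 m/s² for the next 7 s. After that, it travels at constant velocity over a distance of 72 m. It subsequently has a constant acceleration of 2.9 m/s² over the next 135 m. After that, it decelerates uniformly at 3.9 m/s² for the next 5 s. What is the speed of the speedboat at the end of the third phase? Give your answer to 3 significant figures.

29.6 m/s

Phase 1 (accelerating): v₀ = 0 m/s, a = 1.4 m/s².
v = v₀ + at = 0 + (1.4)(7) = 9.80 m/s
Δx = v₀t + ½at² = 0·7 + 0.5·1.4·7² = 34.3 m

Phase 2 (constant speed): v₀ = 9.80 m/s, a = 0 m/s².
Constant speed: t = d/v = 72/9.80 = 7.35 s

Phase 3 (accelerating): v₀ = 9.80 m/s, a = 2.9 m/s².
v² = v₀² + 2aΔx = 9.80² + 2·2.9·135 = 879 → v = 29.6 m/s
t = (v − v₀)/a = (29.6 − 9.80)/2.9 = 6.84 s
Speed at end of phase 3 = 29.6 m/s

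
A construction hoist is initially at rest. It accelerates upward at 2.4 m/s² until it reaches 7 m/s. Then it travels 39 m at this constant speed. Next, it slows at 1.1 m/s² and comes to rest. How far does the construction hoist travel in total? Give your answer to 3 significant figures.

Phase 1 (accelerating): v₀ = 0 m/s, a = 2.4 m/s².
v = v₀ + at → t = (7 − 0) / 2.4 = 2.92 s
v² = v₀² + 2aΔx → Δx = (7² − 0²)/(2·2.4) = 10.2 m

Phase 2 (constant speed): v₀ = 7.00 m/s, a = 0 m/s².
Constant speed: t = d/v = 39/7.00 = 5.57 s

Phase 3 (decelerating): v₀ = 7.00 m/s, a = -1.1 m/s².
v = v₀ + at → t = (0 − 7.00) / -1.1 = 6.36 s
v² = v₀² + 2aΔx → Δx = (0² − 7.00²)/(2·-1.1) = 22.3 m
Total distance = 10.2 + 39.0 + 22.3 = 71.5 m

71.5 m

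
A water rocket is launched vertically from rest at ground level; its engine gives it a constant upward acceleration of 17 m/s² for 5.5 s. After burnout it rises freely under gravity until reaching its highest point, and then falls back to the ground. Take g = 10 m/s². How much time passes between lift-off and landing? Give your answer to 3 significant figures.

26.6 s

Phase 1 (powered ascent): v₀ = 0 m/s, a = 17 m/s².
v = v₀ + at = 0 + (17)(5.5) = 93.5 m/s
Δx = v₀t + ½at² = 0·5.5 + 0.5·17·5.5² = 257 m

Phase 2 (coasting upward): v₀ = 93.5 m/s, a = -10 m/s².
v = v₀ + at → t = (0 − 93.5) / -10 = 9.35 s
v² = v₀² + 2aΔx → Δx = (0² − 93.5²)/(2·-10) = 437 m

Phase 3 (free fall): v₀ = 0 m/s, a = -10 m/s².
Falls 694 m from rest: t = √(2·694/10) = 11.8 s; v = g·t = 118 m/s.
Total time = 5.50 + 9.35 + 11.8 = 26.6 s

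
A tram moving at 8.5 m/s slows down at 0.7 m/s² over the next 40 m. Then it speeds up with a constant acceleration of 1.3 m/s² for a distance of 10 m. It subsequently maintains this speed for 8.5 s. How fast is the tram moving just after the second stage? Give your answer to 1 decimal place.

Phase 1 (decelerating): v₀ = 8.50 m/s, a = -0.7 m/s².
v² = v₀² + 2aΔx = 8.50² + 2·-0.7·40 = 16.2 → v = 4.03 m/s
t = (v − v₀)/a = (4.03 − 8.50)/-0.7 = 6.38 s

Phase 2 (accelerating): v₀ = 4.03 m/s, a = 1.3 m/s².
v² = v₀² + 2aΔx = 4.03² + 2·1.3·10 = 42.2 → v = 6.50 m/s
t = (v − v₀)/a = (6.50 − 4.03)/1.3 = 1.90 s
Speed at end of phase 2 = 6.50 m/s

6.5 m/s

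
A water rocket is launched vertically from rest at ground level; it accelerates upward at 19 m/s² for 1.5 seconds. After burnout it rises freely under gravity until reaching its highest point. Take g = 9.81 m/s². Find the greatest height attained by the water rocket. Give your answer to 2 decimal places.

Phase 1 (powered ascent): v₀ = 0 m/s, a = 19 m/s².
v = v₀ + at = 0 + (19)(1.5) = 28.5 m/s
Δx = v₀t + ½at² = 0·1.5 + 0.5·19·1.5² = 21.4 m

Phase 2 (coasting upward): v₀ = 28.5 m/s, a = -9.81 m/s².
v = v₀ + at → t = (0 − 28.5) / -9.81 = 2.91 s
v² = v₀² + 2aΔx → Δx = (0² − 28.5²)/(2·-9.81) = 41.4 m
Maximum height = 21.4 + 41.4 = 62.8 m

62.77 m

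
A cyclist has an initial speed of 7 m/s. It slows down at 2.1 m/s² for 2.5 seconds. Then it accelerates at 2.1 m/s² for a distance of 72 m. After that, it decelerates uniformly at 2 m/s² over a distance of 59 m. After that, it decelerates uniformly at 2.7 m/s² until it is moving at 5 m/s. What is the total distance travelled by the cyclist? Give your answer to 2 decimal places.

Phase 1 (decelerating): v₀ = 7.00 m/s, a = -2.1 m/s².
v = v₀ + at = 7.00 + (-2.1)(2.5) = 1.75 m/s
Δx = v₀t + ½at² = 7.00·2.5 + 0.5·-2.1·2.5² = 10.9 m

Phase 2 (accelerating): v₀ = 1.75 m/s, a = 2.1 m/s².
v² = v₀² + 2aΔx = 1.75² + 2·2.1·72 = 305 → v = 17.5 m/s
t = (v − v₀)/a = (17.5 − 1.75)/2.1 = 7.49 s

Phase 3 (decelerating): v₀ = 17.5 m/s, a = -2 m/s².
v² = v₀² + 2aΔx = 17.5² + 2·-2·59 = 69.5 → v = 8.33 m/s
t = (v − v₀)/a = (8.33 − 17.5)/-2 = 4.57 s

Phase 4 (decelerating): v₀ = 8.33 m/s, a = -2.7 m/s².
v = v₀ + at → t = (5 − 8.33) / -2.7 = 1.23 s
v² = v₀² + 2aΔx → Δx = (5² − 8.33²)/(2·-2.7) = 8.23 m
Total distance = 10.9 + 72.0 + 59.0 + 8.23 = 150 m

150.17 m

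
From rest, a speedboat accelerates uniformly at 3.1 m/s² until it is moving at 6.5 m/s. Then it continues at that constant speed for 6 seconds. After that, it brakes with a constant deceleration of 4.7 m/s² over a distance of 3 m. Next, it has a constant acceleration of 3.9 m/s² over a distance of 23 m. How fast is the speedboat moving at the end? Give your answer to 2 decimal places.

Phase 1 (accelerating): v₀ = 0 m/s, a = 3.1 m/s².
v = v₀ + at → t = (6.5 − 0) / 3.1 = 2.10 s
v² = v₀² + 2aΔx → Δx = (6.5² − 0²)/(2·3.1) = 6.81 m

Phase 2 (constant speed): v₀ = 6.50 m/s, a = 0 m/s².
v = v₀ + at = 6.50 + (0)(6) = 6.50 m/s
Δx = v₀t + ½at² = 6.50·6 + 0.5·0·6² = 39.0 m

Phase 3 (decelerating): v₀ = 6.50 m/s, a = -4.7 m/s².
v² = v₀² + 2aΔx = 6.50² + 2·-4.7·3 = 14.0 → v = 3.75 m/s
t = (v − v₀)/a = (3.75 − 6.50)/-4.7 = 0.585 s

Phase 4 (accelerating): v₀ = 3.75 m/s, a = 3.9 m/s².
v² = v₀² + 2aΔx = 3.75² + 2·3.9·23 = 193 → v = 13.9 m/s
t = (v − v₀)/a = (13.9 − 3.75)/3.9 = 2.61 s
Final speed = 13.9 m/s

13.91 m/s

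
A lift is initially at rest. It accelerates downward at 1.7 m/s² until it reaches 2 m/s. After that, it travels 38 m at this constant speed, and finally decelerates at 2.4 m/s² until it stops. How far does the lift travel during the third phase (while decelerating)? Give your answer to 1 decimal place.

0.8 m

Phase 1 (accelerating): v₀ = 0 m/s, a = 1.7 m/s².
v = v₀ + at → t = (2 − 0) / 1.7 = 1.18 s
v² = v₀² + 2aΔx → Δx = (2² − 0²)/(2·1.7) = 1.18 m

Phase 2 (constant speed): v₀ = 2.00 m/s, a = 0 m/s².
Constant speed: t = d/v = 38/2.00 = 19.0 s

Phase 3 (decelerating): v₀ = 2.00 m/s, a = -2.4 m/s².
v = v₀ + at → t = (0 − 2.00) / -2.4 = 0.833 s
v² = v₀² + 2aΔx → Δx = (0² − 2.00²)/(2·-2.4) = 0.833 m
Distance in phase 3 = 0.833 m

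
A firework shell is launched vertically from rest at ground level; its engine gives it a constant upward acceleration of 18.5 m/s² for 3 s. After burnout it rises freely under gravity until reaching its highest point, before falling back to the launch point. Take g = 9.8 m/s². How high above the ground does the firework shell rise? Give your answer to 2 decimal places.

Phase 1 (powered ascent): v₀ = 0 m/s, a = 18.5 m/s².
v = v₀ + at = 0 + (18.5)(3) = 55.5 m/s
Δx = v₀t + ½at² = 0·3 + 0.5·18.5·3² = 83.2 m

Phase 2 (coasting upward): v₀ = 55.5 m/s, a = -9.8 m/s².
v = v₀ + at → t = (0 − 55.5) / -9.8 = 5.66 s
v² = v₀² + 2aΔx → Δx = (0² − 55.5²)/(2·-9.8) = 157 m
Maximum height = 83.2 + 157 = 240 m

240.41 m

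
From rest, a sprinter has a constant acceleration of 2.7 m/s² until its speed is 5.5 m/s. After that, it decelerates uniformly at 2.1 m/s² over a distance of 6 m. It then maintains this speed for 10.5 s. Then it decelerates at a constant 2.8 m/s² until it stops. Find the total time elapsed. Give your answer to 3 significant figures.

Phase 1 (accelerating): v₀ = 0 m/s, a = 2.7 m/s².
v = v₀ + at → t = (5.5 − 0) / 2.7 = 2.04 s
v² = v₀² + 2aΔx → Δx = (5.5² − 0²)/(2·2.7) = 5.60 m

Phase 2 (decelerating): v₀ = 5.50 m/s, a = -2.1 m/s².
v² = v₀² + 2aΔx = 5.50² + 2·-2.1·6 = 5.05 → v = 2.25 m/s
t = (v − v₀)/a = (2.25 − 5.50)/-2.1 = 1.55 s

Phase 3 (constant speed): v₀ = 2.25 m/s, a = 0 m/s².
v = v₀ + at = 2.25 + (0)(10.5) = 2.25 m/s
Δx = v₀t + ½at² = 2.25·10.5 + 0.5·0·10.5² = 23.6 m

Phase 4 (decelerating): v₀ = 2.25 m/s, a = -2.8 m/s².
v = v₀ + at → t = (0 − 2.25) / -2.8 = 0.803 s
v² = v₀² + 2aΔx → Δx = (0² − 2.25²)/(2·-2.8) = 0.902 m
Total time = 2.04 + 1.55 + 10.5 + 0.803 = 14.9 s

14.9 s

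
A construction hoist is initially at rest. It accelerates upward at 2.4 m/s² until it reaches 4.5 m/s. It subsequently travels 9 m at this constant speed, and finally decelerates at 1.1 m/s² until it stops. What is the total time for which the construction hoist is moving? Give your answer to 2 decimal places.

Phase 1 (accelerating): v₀ = 0 m/s, a = 2.4 m/s².
v = v₀ + at → t = (4.5 − 0) / 2.4 = 1.88 s
v² = v₀² + 2aΔx → Δx = (4.5² − 0²)/(2·2.4) = 4.22 m

Phase 2 (constant speed): v₀ = 4.50 m/s, a = 0 m/s².
Constant speed: t = d/v = 9/4.50 = 2.00 s

Phase 3 (decelerating): v₀ = 4.50 m/s, a = -1.1 m/s².
v = v₀ + at → t = (0 − 4.50) / -1.1 = 4.09 s
v² = v₀² + 2aΔx → Δx = (0² − 4.50²)/(2·-1.1) = 9.20 m
Total time = 1.88 + 2.00 + 4.09 = 7.97 s

7.97 s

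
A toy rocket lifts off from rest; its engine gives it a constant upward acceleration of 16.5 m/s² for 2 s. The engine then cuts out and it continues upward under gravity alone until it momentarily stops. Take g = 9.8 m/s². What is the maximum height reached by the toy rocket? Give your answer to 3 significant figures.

Phase 1 (powered ascent): v₀ = 0 m/s, a = 16.5 m/s².
v = v₀ + at = 0 + (16.5)(2) = 33.0 m/s
Δx = v₀t + ½at² = 0·2 + 0.5·16.5·2² = 33.0 m

Phase 2 (coasting upward): v₀ = 33.0 m/s, a = -9.8 m/s².
v = v₀ + at → t = (0 − 33.0) / -9.8 = 3.37 s
v² = v₀² + 2aΔx → Δx = (0² − 33.0²)/(2·-9.8) = 55.6 m
Maximum height = 33.0 + 55.6 = 88.6 m

88.6 m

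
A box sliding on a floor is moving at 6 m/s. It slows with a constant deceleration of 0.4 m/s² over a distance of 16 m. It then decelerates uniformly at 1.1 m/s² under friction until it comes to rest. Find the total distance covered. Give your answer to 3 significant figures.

Phase 1 (decelerating): v₀ = 6.00 m/s, a = -0.4 m/s².
v² = v₀² + 2aΔx = 6.00² + 2·-0.4·16 = 23.2 → v = 4.82 m/s
t = (v − v₀)/a = (4.82 − 6.00)/-0.4 = 2.96 s

Phase 2 (decelerating): v₀ = 4.82 m/s, a = -1.1 m/s².
v = v₀ + at → t = (0 − 4.82) / -1.1 = 4.38 s
v² = v₀² + 2aΔx → Δx = (0² − 4.82²)/(2·-1.1) = 10.5 m
Total distance = 16.0 + 10.5 = 26.5 m

26.5 m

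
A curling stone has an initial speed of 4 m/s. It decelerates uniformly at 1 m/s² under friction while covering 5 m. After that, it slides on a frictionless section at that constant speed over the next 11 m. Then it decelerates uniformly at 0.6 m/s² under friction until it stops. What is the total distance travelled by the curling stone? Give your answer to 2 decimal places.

Phase 1 (decelerating): v₀ = 4.00 m/s, a = -1 m/s².
v² = v₀² + 2aΔx = 4.00² + 2·-1·5 = 6.00 → v = 2.45 m/s
t = (v − v₀)/a = (2.45 − 4.00)/-1 = 1.55 s

Phase 2 (constant speed): v₀ = 2.45 m/s, a = 0 m/s².
Constant speed: t = d/v = 11/2.45 = 4.49 s

Phase 3 (decelerating): v₀ = 2.45 m/s, a = -0.6 m/s².
v = v₀ + at → t = (0 − 2.45) / -0.6 = 4.08 s
v² = v₀² + 2aΔx → Δx = (0² − 2.45²)/(2·-0.6) = 5.00 m
Total distance = 5.00 + 11.0 + 5.00 = 21.0 m

21.00 m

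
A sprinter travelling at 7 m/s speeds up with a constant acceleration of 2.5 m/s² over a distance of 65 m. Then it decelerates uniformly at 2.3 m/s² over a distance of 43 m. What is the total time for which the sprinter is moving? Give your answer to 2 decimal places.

7.57 s

Phase 1 (accelerating): v₀ = 7.00 m/s, a = 2.5 m/s².
v² = v₀² + 2aΔx = 7.00² + 2·2.5·65 = 374 → v = 19.3 m/s
t = (v − v₀)/a = (19.3 − 7.00)/2.5 = 4.94 s

Phase 2 (decelerating): v₀ = 19.3 m/s, a = -2.3 m/s².
v² = v₀² + 2aΔx = 19.3² + 2·-2.3·43 = 176 → v = 13.3 m/s
t = (v − v₀)/a = (13.3 − 19.3)/-2.3 = 2.64 s
Total time = 4.94 + 2.64 = 7.57 s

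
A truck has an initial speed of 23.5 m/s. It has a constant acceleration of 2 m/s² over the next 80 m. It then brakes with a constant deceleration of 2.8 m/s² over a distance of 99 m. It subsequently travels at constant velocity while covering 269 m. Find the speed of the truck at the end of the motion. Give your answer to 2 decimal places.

Phase 1 (accelerating): v₀ = 23.5 m/s, a = 2 m/s².
v² = v₀² + 2aΔx = 23.5² + 2·2·80 = 872 → v = 29.5 m/s
t = (v − v₀)/a = (29.5 − 23.5)/2 = 3.02 s

Phase 2 (decelerating): v₀ = 29.5 m/s, a = -2.8 m/s².
v² = v₀² + 2aΔx = 29.5² + 2·-2.8·99 = 318 → v = 17.8 m/s
t = (v − v₀)/a = (17.8 − 29.5)/-2.8 = 4.18 s

Phase 3 (constant speed): v₀ = 17.8 m/s, a = 0 m/s².
Constant speed: t = d/v = 269/17.8 = 15.1 s
Final speed = 17.8 m/s

17.83 m/s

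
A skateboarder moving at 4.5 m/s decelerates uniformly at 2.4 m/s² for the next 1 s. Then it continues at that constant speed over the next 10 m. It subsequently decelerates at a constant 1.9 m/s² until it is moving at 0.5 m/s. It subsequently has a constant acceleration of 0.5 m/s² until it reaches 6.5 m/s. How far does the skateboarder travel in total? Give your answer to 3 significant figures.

56.4 m

Phase 1 (decelerating): v₀ = 4.50 m/s, a = -2.4 m/s².
v = v₀ + at = 4.50 + (-2.4)(1) = 2.10 m/s
Δx = v₀t + ½at² = 4.50·1 + 0.5·-2.4·1² = 3.30 m

Phase 2 (constant speed): v₀ = 2.10 m/s, a = 0 m/s².
Constant speed: t = d/v = 10/2.10 = 4.76 s

Phase 3 (decelerating): v₀ = 2.10 m/s, a = -1.9 m/s².
v = v₀ + at → t = (0.5 − 2.10) / -1.9 = 0.842 s
v² = v₀² + 2aΔx → Δx = (0.5² − 2.10²)/(2·-1.9) = 1.09 m

Phase 4 (accelerating): v₀ = 0.500 m/s, a = 0.5 m/s².
v = v₀ + at → t = (6.5 − 0.500) / 0.5 = 12.0 s
v² = v₀² + 2aΔx → Δx = (6.5² − 0.500²)/(2·0.5) = 42.0 m
Total distance = 3.30 + 10.0 + 1.09 + 42.0 = 56.4 m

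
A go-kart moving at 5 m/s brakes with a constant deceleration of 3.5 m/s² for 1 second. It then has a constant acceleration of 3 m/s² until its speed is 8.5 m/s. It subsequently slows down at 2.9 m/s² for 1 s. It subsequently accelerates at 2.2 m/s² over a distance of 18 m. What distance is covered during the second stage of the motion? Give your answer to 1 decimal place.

Phase 1 (decelerating): v₀ = 5.00 m/s, a = -3.5 m/s².
v = v₀ + at = 5.00 + (-3.5)(1) = 1.50 m/s
Δx = v₀t + ½at² = 5.00·1 + 0.5·-3.5·1² = 3.25 m

Phase 2 (accelerating): v₀ = 1.50 m/s, a = 3 m/s².
v = v₀ + at → t = (8.5 − 1.50) / 3 = 2.33 s
v² = v₀² + 2aΔx → Δx = (8.5² − 1.50²)/(2·3) = 11.7 m
Distance in phase 2 = 11.7 m

11.7 m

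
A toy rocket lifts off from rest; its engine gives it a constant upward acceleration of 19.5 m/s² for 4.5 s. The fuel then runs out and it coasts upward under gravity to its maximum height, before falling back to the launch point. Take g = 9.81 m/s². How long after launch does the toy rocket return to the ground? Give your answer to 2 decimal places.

24.41 s

Phase 1 (powered ascent): v₀ = 0 m/s, a = 19.5 m/s².
v = v₀ + at = 0 + (19.5)(4.5) = 87.8 m/s
Δx = v₀t + ½at² = 0·4.5 + 0.5·19.5·4.5² = 197 m

Phase 2 (coasting upward): v₀ = 87.8 m/s, a = -9.81 m/s².
v = v₀ + at → t = (0 − 87.8) / -9.81 = 8.94 s
v² = v₀² + 2aΔx → Δx = (0² − 87.8²)/(2·-9.81) = 392 m

Phase 3 (free fall): v₀ = 0 m/s, a = -9.81 m/s².
Falls 590 m from rest: t = √(2·590/9.81) = 11.0 s; v = g·t = 108 m/s.
Total time = 4.50 + 8.94 + 11.0 = 24.4 s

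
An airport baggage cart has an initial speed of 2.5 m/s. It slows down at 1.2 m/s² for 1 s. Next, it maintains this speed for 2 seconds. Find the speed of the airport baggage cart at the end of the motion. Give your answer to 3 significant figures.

Phase 1 (decelerating): v₀ = 2.50 m/s, a = -1.2 m/s².
v = v₀ + at = 2.50 + (-1.2)(1) = 1.30 m/s
Δx = v₀t + ½at² = 2.50·1 + 0.5·-1.2·1² = 1.90 m

Phase 2 (constant speed): v₀ = 1.30 m/s, a = 0 m/s².
v = v₀ + at = 1.30 + (0)(2) = 1.30 m/s
Δx = v₀t + ½at² = 1.30·2 + 0.5·0·2² = 2.60 m
Final speed = 1.30 m/s

1.30 m/s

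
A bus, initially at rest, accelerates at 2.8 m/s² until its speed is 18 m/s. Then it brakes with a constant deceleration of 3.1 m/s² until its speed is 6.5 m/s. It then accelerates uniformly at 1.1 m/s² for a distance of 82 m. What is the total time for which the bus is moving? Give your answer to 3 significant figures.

17.8 s

Phase 1 (accelerating): v₀ = 0 m/s, a = 2.8 m/s².
v = v₀ + at → t = (18 − 0) / 2.8 = 6.43 s
v² = v₀² + 2aΔx → Δx = (18² − 0²)/(2·2.8) = 57.9 m

Phase 2 (decelerating): v₀ = 18.0 m/s, a = -3.1 m/s².
v = v₀ + at → t = (6.5 − 18.0) / -3.1 = 3.71 s
v² = v₀² + 2aΔx → Δx = (6.5² − 18.0²)/(2·-3.1) = 45.4 m

Phase 3 (accelerating): v₀ = 6.50 m/s, a = 1.1 m/s².
v² = v₀² + 2aΔx = 6.50² + 2·1.1·82 = 223 → v = 14.9 m/s
t = (v − v₀)/a = (14.9 − 6.50)/1.1 = 7.66 s
Total time = 6.43 + 3.71 + 7.66 = 17.8 s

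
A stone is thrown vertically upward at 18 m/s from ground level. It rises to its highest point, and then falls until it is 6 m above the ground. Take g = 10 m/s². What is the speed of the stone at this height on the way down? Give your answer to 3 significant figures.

14.3 m/s

Phase 1 (rising): v₀ = 18.0 m/s, a = -10 m/s².
v = v₀ + at → t = (0 − 18.0) / -10 = 1.80 s
v² = v₀² + 2aΔx → Δx = (0² − 18.0²)/(2·-10) = 16.2 m

Phase 2 (falling): v₀ = 0 m/s, a = -10 m/s².
Falls 10.2 m from rest: t = √(2·10.2/10) = 1.43 s; v = g·t = 14.3 m/s.
Final speed = 14.3 m/s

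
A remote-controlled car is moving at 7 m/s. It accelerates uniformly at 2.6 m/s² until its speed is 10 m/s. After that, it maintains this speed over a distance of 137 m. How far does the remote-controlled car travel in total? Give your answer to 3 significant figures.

Phase 1 (accelerating): v₀ = 7.00 m/s, a = 2.6 m/s².
v = v₀ + at → t = (10 − 7.00) / 2.6 = 1.15 s
v² = v₀² + 2aΔx → Δx = (10² − 7.00²)/(2·2.6) = 9.81 m

Phase 2 (constant speed): v₀ = 10.0 m/s, a = 0 m/s².
Constant speed: t = d/v = 137/10.0 = 13.7 s
Total distance = 9.81 + 137 = 147 m

147 m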